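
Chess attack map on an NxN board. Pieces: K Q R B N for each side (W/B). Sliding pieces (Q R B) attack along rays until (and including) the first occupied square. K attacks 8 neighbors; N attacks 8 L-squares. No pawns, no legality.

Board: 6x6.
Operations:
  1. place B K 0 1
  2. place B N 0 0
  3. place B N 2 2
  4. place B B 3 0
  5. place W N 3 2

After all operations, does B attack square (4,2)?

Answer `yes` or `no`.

Answer: no

Derivation:
Op 1: place BK@(0,1)
Op 2: place BN@(0,0)
Op 3: place BN@(2,2)
Op 4: place BB@(3,0)
Op 5: place WN@(3,2)
Per-piece attacks for B:
  BN@(0,0): attacks (1,2) (2,1)
  BK@(0,1): attacks (0,2) (0,0) (1,1) (1,2) (1,0)
  BN@(2,2): attacks (3,4) (4,3) (1,4) (0,3) (3,0) (4,1) (1,0) (0,1)
  BB@(3,0): attacks (4,1) (5,2) (2,1) (1,2) (0,3)
B attacks (4,2): no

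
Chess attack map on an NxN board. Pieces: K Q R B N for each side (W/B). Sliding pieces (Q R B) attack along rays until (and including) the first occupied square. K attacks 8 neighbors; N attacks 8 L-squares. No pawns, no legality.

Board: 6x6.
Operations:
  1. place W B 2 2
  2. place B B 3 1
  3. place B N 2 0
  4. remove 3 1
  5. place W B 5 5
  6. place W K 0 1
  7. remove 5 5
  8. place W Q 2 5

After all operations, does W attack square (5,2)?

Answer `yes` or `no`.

Answer: yes

Derivation:
Op 1: place WB@(2,2)
Op 2: place BB@(3,1)
Op 3: place BN@(2,0)
Op 4: remove (3,1)
Op 5: place WB@(5,5)
Op 6: place WK@(0,1)
Op 7: remove (5,5)
Op 8: place WQ@(2,5)
Per-piece attacks for W:
  WK@(0,1): attacks (0,2) (0,0) (1,1) (1,2) (1,0)
  WB@(2,2): attacks (3,3) (4,4) (5,5) (3,1) (4,0) (1,3) (0,4) (1,1) (0,0)
  WQ@(2,5): attacks (2,4) (2,3) (2,2) (3,5) (4,5) (5,5) (1,5) (0,5) (3,4) (4,3) (5,2) (1,4) (0,3) [ray(0,-1) blocked at (2,2)]
W attacks (5,2): yes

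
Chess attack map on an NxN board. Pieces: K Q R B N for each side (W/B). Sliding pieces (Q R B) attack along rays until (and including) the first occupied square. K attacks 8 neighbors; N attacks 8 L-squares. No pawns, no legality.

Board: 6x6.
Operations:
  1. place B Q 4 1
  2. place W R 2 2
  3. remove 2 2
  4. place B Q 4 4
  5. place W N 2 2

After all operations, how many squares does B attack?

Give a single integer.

Op 1: place BQ@(4,1)
Op 2: place WR@(2,2)
Op 3: remove (2,2)
Op 4: place BQ@(4,4)
Op 5: place WN@(2,2)
Per-piece attacks for B:
  BQ@(4,1): attacks (4,2) (4,3) (4,4) (4,0) (5,1) (3,1) (2,1) (1,1) (0,1) (5,2) (5,0) (3,2) (2,3) (1,4) (0,5) (3,0) [ray(0,1) blocked at (4,4)]
  BQ@(4,4): attacks (4,5) (4,3) (4,2) (4,1) (5,4) (3,4) (2,4) (1,4) (0,4) (5,5) (5,3) (3,5) (3,3) (2,2) [ray(0,-1) blocked at (4,1); ray(-1,-1) blocked at (2,2)]
Union (27 distinct): (0,1) (0,4) (0,5) (1,1) (1,4) (2,1) (2,2) (2,3) (2,4) (3,0) (3,1) (3,2) (3,3) (3,4) (3,5) (4,0) (4,1) (4,2) (4,3) (4,4) (4,5) (5,0) (5,1) (5,2) (5,3) (5,4) (5,5)

Answer: 27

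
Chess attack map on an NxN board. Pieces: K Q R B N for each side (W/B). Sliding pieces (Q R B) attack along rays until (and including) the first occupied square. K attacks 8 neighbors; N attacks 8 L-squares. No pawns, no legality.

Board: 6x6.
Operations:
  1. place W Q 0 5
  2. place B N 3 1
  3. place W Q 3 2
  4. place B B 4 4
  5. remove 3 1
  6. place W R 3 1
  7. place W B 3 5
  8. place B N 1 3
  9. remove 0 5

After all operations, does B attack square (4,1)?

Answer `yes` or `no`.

Answer: no

Derivation:
Op 1: place WQ@(0,5)
Op 2: place BN@(3,1)
Op 3: place WQ@(3,2)
Op 4: place BB@(4,4)
Op 5: remove (3,1)
Op 6: place WR@(3,1)
Op 7: place WB@(3,5)
Op 8: place BN@(1,3)
Op 9: remove (0,5)
Per-piece attacks for B:
  BN@(1,3): attacks (2,5) (3,4) (0,5) (2,1) (3,2) (0,1)
  BB@(4,4): attacks (5,5) (5,3) (3,5) (3,3) (2,2) (1,1) (0,0) [ray(-1,1) blocked at (3,5)]
B attacks (4,1): no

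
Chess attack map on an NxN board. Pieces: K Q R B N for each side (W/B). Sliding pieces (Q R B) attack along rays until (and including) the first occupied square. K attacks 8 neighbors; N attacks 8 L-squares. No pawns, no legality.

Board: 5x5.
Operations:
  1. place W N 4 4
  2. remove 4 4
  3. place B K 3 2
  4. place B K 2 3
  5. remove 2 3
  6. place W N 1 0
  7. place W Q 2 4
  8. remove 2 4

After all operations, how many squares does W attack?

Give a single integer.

Answer: 3

Derivation:
Op 1: place WN@(4,4)
Op 2: remove (4,4)
Op 3: place BK@(3,2)
Op 4: place BK@(2,3)
Op 5: remove (2,3)
Op 6: place WN@(1,0)
Op 7: place WQ@(2,4)
Op 8: remove (2,4)
Per-piece attacks for W:
  WN@(1,0): attacks (2,2) (3,1) (0,2)
Union (3 distinct): (0,2) (2,2) (3,1)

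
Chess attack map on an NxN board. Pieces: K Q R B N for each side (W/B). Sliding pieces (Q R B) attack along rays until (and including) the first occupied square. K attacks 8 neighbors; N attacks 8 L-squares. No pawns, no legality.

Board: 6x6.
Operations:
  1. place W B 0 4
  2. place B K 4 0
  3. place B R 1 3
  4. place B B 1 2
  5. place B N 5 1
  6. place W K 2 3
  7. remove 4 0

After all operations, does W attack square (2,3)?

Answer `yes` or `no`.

Answer: no

Derivation:
Op 1: place WB@(0,4)
Op 2: place BK@(4,0)
Op 3: place BR@(1,3)
Op 4: place BB@(1,2)
Op 5: place BN@(5,1)
Op 6: place WK@(2,3)
Op 7: remove (4,0)
Per-piece attacks for W:
  WB@(0,4): attacks (1,5) (1,3) [ray(1,-1) blocked at (1,3)]
  WK@(2,3): attacks (2,4) (2,2) (3,3) (1,3) (3,4) (3,2) (1,4) (1,2)
W attacks (2,3): no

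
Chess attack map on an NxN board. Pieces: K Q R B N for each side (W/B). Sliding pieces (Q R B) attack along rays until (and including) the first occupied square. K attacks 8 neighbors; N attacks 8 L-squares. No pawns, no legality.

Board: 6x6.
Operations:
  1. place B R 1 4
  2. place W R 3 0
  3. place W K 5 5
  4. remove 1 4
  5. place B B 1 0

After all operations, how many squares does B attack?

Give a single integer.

Op 1: place BR@(1,4)
Op 2: place WR@(3,0)
Op 3: place WK@(5,5)
Op 4: remove (1,4)
Op 5: place BB@(1,0)
Per-piece attacks for B:
  BB@(1,0): attacks (2,1) (3,2) (4,3) (5,4) (0,1)
Union (5 distinct): (0,1) (2,1) (3,2) (4,3) (5,4)

Answer: 5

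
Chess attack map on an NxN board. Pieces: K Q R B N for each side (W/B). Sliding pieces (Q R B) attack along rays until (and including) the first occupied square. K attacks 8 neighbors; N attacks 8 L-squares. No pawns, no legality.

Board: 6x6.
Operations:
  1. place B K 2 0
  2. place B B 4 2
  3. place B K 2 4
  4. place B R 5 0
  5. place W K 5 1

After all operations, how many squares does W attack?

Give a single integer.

Answer: 5

Derivation:
Op 1: place BK@(2,0)
Op 2: place BB@(4,2)
Op 3: place BK@(2,4)
Op 4: place BR@(5,0)
Op 5: place WK@(5,1)
Per-piece attacks for W:
  WK@(5,1): attacks (5,2) (5,0) (4,1) (4,2) (4,0)
Union (5 distinct): (4,0) (4,1) (4,2) (5,0) (5,2)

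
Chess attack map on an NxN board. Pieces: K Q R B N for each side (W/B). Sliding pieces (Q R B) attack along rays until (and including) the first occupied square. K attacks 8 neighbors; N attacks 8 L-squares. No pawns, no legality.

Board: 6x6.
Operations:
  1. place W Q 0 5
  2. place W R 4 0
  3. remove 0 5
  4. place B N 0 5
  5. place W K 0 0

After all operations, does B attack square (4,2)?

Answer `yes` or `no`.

Answer: no

Derivation:
Op 1: place WQ@(0,5)
Op 2: place WR@(4,0)
Op 3: remove (0,5)
Op 4: place BN@(0,5)
Op 5: place WK@(0,0)
Per-piece attacks for B:
  BN@(0,5): attacks (1,3) (2,4)
B attacks (4,2): no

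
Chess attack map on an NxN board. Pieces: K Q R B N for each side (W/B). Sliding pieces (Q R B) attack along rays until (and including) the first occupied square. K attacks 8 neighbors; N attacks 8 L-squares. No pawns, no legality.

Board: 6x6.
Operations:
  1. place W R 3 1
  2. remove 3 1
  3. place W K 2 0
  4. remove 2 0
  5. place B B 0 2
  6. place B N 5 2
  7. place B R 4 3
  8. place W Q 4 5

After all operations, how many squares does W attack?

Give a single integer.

Op 1: place WR@(3,1)
Op 2: remove (3,1)
Op 3: place WK@(2,0)
Op 4: remove (2,0)
Op 5: place BB@(0,2)
Op 6: place BN@(5,2)
Op 7: place BR@(4,3)
Op 8: place WQ@(4,5)
Per-piece attacks for W:
  WQ@(4,5): attacks (4,4) (4,3) (5,5) (3,5) (2,5) (1,5) (0,5) (5,4) (3,4) (2,3) (1,2) (0,1) [ray(0,-1) blocked at (4,3)]
Union (12 distinct): (0,1) (0,5) (1,2) (1,5) (2,3) (2,5) (3,4) (3,5) (4,3) (4,4) (5,4) (5,5)

Answer: 12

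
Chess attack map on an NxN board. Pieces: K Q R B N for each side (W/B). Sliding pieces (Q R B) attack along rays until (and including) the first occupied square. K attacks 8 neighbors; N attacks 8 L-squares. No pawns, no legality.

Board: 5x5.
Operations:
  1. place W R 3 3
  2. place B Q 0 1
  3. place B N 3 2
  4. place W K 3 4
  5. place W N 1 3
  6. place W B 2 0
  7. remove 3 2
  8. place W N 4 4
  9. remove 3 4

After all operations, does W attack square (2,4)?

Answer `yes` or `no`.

Op 1: place WR@(3,3)
Op 2: place BQ@(0,1)
Op 3: place BN@(3,2)
Op 4: place WK@(3,4)
Op 5: place WN@(1,3)
Op 6: place WB@(2,0)
Op 7: remove (3,2)
Op 8: place WN@(4,4)
Op 9: remove (3,4)
Per-piece attacks for W:
  WN@(1,3): attacks (3,4) (2,1) (3,2) (0,1)
  WB@(2,0): attacks (3,1) (4,2) (1,1) (0,2)
  WR@(3,3): attacks (3,4) (3,2) (3,1) (3,0) (4,3) (2,3) (1,3) [ray(-1,0) blocked at (1,3)]
  WN@(4,4): attacks (3,2) (2,3)
W attacks (2,4): no

Answer: no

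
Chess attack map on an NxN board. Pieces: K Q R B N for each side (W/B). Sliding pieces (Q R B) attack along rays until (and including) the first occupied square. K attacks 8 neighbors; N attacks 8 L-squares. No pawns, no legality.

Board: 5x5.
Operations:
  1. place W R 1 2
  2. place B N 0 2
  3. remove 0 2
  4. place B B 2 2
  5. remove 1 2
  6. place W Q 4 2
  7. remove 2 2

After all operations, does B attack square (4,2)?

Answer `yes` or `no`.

Answer: no

Derivation:
Op 1: place WR@(1,2)
Op 2: place BN@(0,2)
Op 3: remove (0,2)
Op 4: place BB@(2,2)
Op 5: remove (1,2)
Op 6: place WQ@(4,2)
Op 7: remove (2,2)
Per-piece attacks for B:
B attacks (4,2): no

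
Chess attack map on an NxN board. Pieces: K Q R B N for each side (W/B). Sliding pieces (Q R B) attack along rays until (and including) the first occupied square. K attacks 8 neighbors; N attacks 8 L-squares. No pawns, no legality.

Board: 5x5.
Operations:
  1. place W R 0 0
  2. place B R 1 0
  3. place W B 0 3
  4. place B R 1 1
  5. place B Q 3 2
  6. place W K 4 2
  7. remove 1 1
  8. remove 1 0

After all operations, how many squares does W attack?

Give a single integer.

Op 1: place WR@(0,0)
Op 2: place BR@(1,0)
Op 3: place WB@(0,3)
Op 4: place BR@(1,1)
Op 5: place BQ@(3,2)
Op 6: place WK@(4,2)
Op 7: remove (1,1)
Op 8: remove (1,0)
Per-piece attacks for W:
  WR@(0,0): attacks (0,1) (0,2) (0,3) (1,0) (2,0) (3,0) (4,0) [ray(0,1) blocked at (0,3)]
  WB@(0,3): attacks (1,4) (1,2) (2,1) (3,0)
  WK@(4,2): attacks (4,3) (4,1) (3,2) (3,3) (3,1)
Union (15 distinct): (0,1) (0,2) (0,3) (1,0) (1,2) (1,4) (2,0) (2,1) (3,0) (3,1) (3,2) (3,3) (4,0) (4,1) (4,3)

Answer: 15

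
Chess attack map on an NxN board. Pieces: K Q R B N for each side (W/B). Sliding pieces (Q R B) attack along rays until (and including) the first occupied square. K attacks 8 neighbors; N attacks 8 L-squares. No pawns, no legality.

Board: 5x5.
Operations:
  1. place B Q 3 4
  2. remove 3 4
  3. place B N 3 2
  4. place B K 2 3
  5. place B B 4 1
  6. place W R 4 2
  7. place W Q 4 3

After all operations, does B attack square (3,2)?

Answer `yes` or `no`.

Answer: yes

Derivation:
Op 1: place BQ@(3,4)
Op 2: remove (3,4)
Op 3: place BN@(3,2)
Op 4: place BK@(2,3)
Op 5: place BB@(4,1)
Op 6: place WR@(4,2)
Op 7: place WQ@(4,3)
Per-piece attacks for B:
  BK@(2,3): attacks (2,4) (2,2) (3,3) (1,3) (3,4) (3,2) (1,4) (1,2)
  BN@(3,2): attacks (4,4) (2,4) (1,3) (4,0) (2,0) (1,1)
  BB@(4,1): attacks (3,2) (3,0) [ray(-1,1) blocked at (3,2)]
B attacks (3,2): yes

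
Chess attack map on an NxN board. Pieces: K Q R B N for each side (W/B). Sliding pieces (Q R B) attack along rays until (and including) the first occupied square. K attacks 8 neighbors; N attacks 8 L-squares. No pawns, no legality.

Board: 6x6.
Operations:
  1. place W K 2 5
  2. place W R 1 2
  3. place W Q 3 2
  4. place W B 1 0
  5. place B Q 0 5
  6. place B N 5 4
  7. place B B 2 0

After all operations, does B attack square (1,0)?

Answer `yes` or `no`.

Op 1: place WK@(2,5)
Op 2: place WR@(1,2)
Op 3: place WQ@(3,2)
Op 4: place WB@(1,0)
Op 5: place BQ@(0,5)
Op 6: place BN@(5,4)
Op 7: place BB@(2,0)
Per-piece attacks for B:
  BQ@(0,5): attacks (0,4) (0,3) (0,2) (0,1) (0,0) (1,5) (2,5) (1,4) (2,3) (3,2) [ray(1,0) blocked at (2,5); ray(1,-1) blocked at (3,2)]
  BB@(2,0): attacks (3,1) (4,2) (5,3) (1,1) (0,2)
  BN@(5,4): attacks (3,5) (4,2) (3,3)
B attacks (1,0): no

Answer: no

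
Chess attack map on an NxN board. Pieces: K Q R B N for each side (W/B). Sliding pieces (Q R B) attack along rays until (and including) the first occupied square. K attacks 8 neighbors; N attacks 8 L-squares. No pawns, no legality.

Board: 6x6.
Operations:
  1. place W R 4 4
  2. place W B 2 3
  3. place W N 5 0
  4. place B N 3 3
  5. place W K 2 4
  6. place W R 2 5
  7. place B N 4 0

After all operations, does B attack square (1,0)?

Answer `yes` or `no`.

Op 1: place WR@(4,4)
Op 2: place WB@(2,3)
Op 3: place WN@(5,0)
Op 4: place BN@(3,3)
Op 5: place WK@(2,4)
Op 6: place WR@(2,5)
Op 7: place BN@(4,0)
Per-piece attacks for B:
  BN@(3,3): attacks (4,5) (5,4) (2,5) (1,4) (4,1) (5,2) (2,1) (1,2)
  BN@(4,0): attacks (5,2) (3,2) (2,1)
B attacks (1,0): no

Answer: no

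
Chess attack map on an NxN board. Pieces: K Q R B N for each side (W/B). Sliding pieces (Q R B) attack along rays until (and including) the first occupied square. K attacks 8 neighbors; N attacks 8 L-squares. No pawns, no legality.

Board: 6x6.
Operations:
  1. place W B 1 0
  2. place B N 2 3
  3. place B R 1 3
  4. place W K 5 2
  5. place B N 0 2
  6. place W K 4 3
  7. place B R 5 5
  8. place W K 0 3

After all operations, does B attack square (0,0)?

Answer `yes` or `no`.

Op 1: place WB@(1,0)
Op 2: place BN@(2,3)
Op 3: place BR@(1,3)
Op 4: place WK@(5,2)
Op 5: place BN@(0,2)
Op 6: place WK@(4,3)
Op 7: place BR@(5,5)
Op 8: place WK@(0,3)
Per-piece attacks for B:
  BN@(0,2): attacks (1,4) (2,3) (1,0) (2,1)
  BR@(1,3): attacks (1,4) (1,5) (1,2) (1,1) (1,0) (2,3) (0,3) [ray(0,-1) blocked at (1,0); ray(1,0) blocked at (2,3); ray(-1,0) blocked at (0,3)]
  BN@(2,3): attacks (3,5) (4,4) (1,5) (0,4) (3,1) (4,2) (1,1) (0,2)
  BR@(5,5): attacks (5,4) (5,3) (5,2) (4,5) (3,5) (2,5) (1,5) (0,5) [ray(0,-1) blocked at (5,2)]
B attacks (0,0): no

Answer: no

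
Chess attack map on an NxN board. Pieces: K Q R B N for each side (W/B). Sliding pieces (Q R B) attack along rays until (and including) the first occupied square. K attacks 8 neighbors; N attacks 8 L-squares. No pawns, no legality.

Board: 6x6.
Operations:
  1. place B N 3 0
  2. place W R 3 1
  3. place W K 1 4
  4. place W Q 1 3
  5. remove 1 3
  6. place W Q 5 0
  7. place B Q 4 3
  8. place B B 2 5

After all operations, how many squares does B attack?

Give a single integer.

Op 1: place BN@(3,0)
Op 2: place WR@(3,1)
Op 3: place WK@(1,4)
Op 4: place WQ@(1,3)
Op 5: remove (1,3)
Op 6: place WQ@(5,0)
Op 7: place BQ@(4,3)
Op 8: place BB@(2,5)
Per-piece attacks for B:
  BB@(2,5): attacks (3,4) (4,3) (1,4) [ray(1,-1) blocked at (4,3); ray(-1,-1) blocked at (1,4)]
  BN@(3,0): attacks (4,2) (5,1) (2,2) (1,1)
  BQ@(4,3): attacks (4,4) (4,5) (4,2) (4,1) (4,0) (5,3) (3,3) (2,3) (1,3) (0,3) (5,4) (5,2) (3,4) (2,5) (3,2) (2,1) (1,0) [ray(-1,1) blocked at (2,5)]
Union (22 distinct): (0,3) (1,0) (1,1) (1,3) (1,4) (2,1) (2,2) (2,3) (2,5) (3,2) (3,3) (3,4) (4,0) (4,1) (4,2) (4,3) (4,4) (4,5) (5,1) (5,2) (5,3) (5,4)

Answer: 22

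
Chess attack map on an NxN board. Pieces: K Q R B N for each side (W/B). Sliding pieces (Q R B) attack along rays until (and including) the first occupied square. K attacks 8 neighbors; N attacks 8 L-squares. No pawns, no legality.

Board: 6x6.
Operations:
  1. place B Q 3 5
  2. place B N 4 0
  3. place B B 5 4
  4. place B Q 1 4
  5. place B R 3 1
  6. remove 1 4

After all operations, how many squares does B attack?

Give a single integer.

Op 1: place BQ@(3,5)
Op 2: place BN@(4,0)
Op 3: place BB@(5,4)
Op 4: place BQ@(1,4)
Op 5: place BR@(3,1)
Op 6: remove (1,4)
Per-piece attacks for B:
  BR@(3,1): attacks (3,2) (3,3) (3,4) (3,5) (3,0) (4,1) (5,1) (2,1) (1,1) (0,1) [ray(0,1) blocked at (3,5)]
  BQ@(3,5): attacks (3,4) (3,3) (3,2) (3,1) (4,5) (5,5) (2,5) (1,5) (0,5) (4,4) (5,3) (2,4) (1,3) (0,2) [ray(0,-1) blocked at (3,1)]
  BN@(4,0): attacks (5,2) (3,2) (2,1)
  BB@(5,4): attacks (4,5) (4,3) (3,2) (2,1) (1,0)
Union (24 distinct): (0,1) (0,2) (0,5) (1,0) (1,1) (1,3) (1,5) (2,1) (2,4) (2,5) (3,0) (3,1) (3,2) (3,3) (3,4) (3,5) (4,1) (4,3) (4,4) (4,5) (5,1) (5,2) (5,3) (5,5)

Answer: 24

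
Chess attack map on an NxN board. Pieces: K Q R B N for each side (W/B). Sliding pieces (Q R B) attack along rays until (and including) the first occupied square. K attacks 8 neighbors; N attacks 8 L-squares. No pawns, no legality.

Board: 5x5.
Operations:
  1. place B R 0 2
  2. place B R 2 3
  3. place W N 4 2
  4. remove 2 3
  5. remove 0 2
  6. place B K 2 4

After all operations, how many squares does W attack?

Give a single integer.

Op 1: place BR@(0,2)
Op 2: place BR@(2,3)
Op 3: place WN@(4,2)
Op 4: remove (2,3)
Op 5: remove (0,2)
Op 6: place BK@(2,4)
Per-piece attacks for W:
  WN@(4,2): attacks (3,4) (2,3) (3,0) (2,1)
Union (4 distinct): (2,1) (2,3) (3,0) (3,4)

Answer: 4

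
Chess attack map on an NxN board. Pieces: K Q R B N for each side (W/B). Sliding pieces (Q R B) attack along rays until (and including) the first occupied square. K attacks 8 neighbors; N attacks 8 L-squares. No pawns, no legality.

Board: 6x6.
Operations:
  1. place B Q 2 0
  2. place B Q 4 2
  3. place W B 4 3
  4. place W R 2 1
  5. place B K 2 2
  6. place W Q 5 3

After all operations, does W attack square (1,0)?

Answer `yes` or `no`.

Answer: no

Derivation:
Op 1: place BQ@(2,0)
Op 2: place BQ@(4,2)
Op 3: place WB@(4,3)
Op 4: place WR@(2,1)
Op 5: place BK@(2,2)
Op 6: place WQ@(5,3)
Per-piece attacks for W:
  WR@(2,1): attacks (2,2) (2,0) (3,1) (4,1) (5,1) (1,1) (0,1) [ray(0,1) blocked at (2,2); ray(0,-1) blocked at (2,0)]
  WB@(4,3): attacks (5,4) (5,2) (3,4) (2,5) (3,2) (2,1) [ray(-1,-1) blocked at (2,1)]
  WQ@(5,3): attacks (5,4) (5,5) (5,2) (5,1) (5,0) (4,3) (4,4) (3,5) (4,2) [ray(-1,0) blocked at (4,3); ray(-1,-1) blocked at (4,2)]
W attacks (1,0): no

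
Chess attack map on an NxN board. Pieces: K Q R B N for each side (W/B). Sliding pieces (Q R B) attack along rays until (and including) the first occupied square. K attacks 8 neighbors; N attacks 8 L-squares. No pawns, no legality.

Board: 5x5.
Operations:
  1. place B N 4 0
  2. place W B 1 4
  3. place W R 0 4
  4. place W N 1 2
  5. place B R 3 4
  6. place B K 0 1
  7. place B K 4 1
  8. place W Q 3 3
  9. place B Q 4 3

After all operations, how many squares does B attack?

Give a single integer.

Op 1: place BN@(4,0)
Op 2: place WB@(1,4)
Op 3: place WR@(0,4)
Op 4: place WN@(1,2)
Op 5: place BR@(3,4)
Op 6: place BK@(0,1)
Op 7: place BK@(4,1)
Op 8: place WQ@(3,3)
Op 9: place BQ@(4,3)
Per-piece attacks for B:
  BK@(0,1): attacks (0,2) (0,0) (1,1) (1,2) (1,0)
  BR@(3,4): attacks (3,3) (4,4) (2,4) (1,4) [ray(0,-1) blocked at (3,3); ray(-1,0) blocked at (1,4)]
  BN@(4,0): attacks (3,2) (2,1)
  BK@(4,1): attacks (4,2) (4,0) (3,1) (3,2) (3,0)
  BQ@(4,3): attacks (4,4) (4,2) (4,1) (3,3) (3,4) (3,2) (2,1) (1,0) [ray(0,-1) blocked at (4,1); ray(-1,0) blocked at (3,3); ray(-1,1) blocked at (3,4)]
Union (17 distinct): (0,0) (0,2) (1,0) (1,1) (1,2) (1,4) (2,1) (2,4) (3,0) (3,1) (3,2) (3,3) (3,4) (4,0) (4,1) (4,2) (4,4)

Answer: 17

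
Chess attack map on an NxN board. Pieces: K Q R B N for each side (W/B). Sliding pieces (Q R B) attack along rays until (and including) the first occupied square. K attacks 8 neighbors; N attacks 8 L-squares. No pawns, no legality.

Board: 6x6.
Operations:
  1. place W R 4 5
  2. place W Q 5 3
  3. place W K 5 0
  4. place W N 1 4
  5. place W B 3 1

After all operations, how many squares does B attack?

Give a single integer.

Answer: 0

Derivation:
Op 1: place WR@(4,5)
Op 2: place WQ@(5,3)
Op 3: place WK@(5,0)
Op 4: place WN@(1,4)
Op 5: place WB@(3,1)
Per-piece attacks for B:
Union (0 distinct): (none)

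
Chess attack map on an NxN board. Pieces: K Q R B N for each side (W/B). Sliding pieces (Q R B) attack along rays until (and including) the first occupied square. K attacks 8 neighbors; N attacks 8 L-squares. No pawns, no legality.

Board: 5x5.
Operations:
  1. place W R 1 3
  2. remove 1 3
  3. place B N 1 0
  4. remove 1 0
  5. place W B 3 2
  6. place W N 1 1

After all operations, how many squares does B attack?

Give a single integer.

Answer: 0

Derivation:
Op 1: place WR@(1,3)
Op 2: remove (1,3)
Op 3: place BN@(1,0)
Op 4: remove (1,0)
Op 5: place WB@(3,2)
Op 6: place WN@(1,1)
Per-piece attacks for B:
Union (0 distinct): (none)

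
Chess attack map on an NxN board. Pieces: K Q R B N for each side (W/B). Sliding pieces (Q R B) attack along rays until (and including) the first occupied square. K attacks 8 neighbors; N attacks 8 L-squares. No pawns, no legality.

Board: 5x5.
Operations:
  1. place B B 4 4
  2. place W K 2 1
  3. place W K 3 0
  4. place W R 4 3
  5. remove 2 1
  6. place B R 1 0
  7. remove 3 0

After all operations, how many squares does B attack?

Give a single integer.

Op 1: place BB@(4,4)
Op 2: place WK@(2,1)
Op 3: place WK@(3,0)
Op 4: place WR@(4,3)
Op 5: remove (2,1)
Op 6: place BR@(1,0)
Op 7: remove (3,0)
Per-piece attacks for B:
  BR@(1,0): attacks (1,1) (1,2) (1,3) (1,4) (2,0) (3,0) (4,0) (0,0)
  BB@(4,4): attacks (3,3) (2,2) (1,1) (0,0)
Union (10 distinct): (0,0) (1,1) (1,2) (1,3) (1,4) (2,0) (2,2) (3,0) (3,3) (4,0)

Answer: 10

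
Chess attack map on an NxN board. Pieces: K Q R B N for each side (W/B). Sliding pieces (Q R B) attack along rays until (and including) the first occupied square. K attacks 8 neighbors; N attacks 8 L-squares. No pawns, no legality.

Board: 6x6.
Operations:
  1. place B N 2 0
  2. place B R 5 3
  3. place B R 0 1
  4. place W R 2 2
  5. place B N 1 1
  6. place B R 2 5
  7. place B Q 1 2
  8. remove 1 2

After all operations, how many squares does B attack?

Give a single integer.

Answer: 25

Derivation:
Op 1: place BN@(2,0)
Op 2: place BR@(5,3)
Op 3: place BR@(0,1)
Op 4: place WR@(2,2)
Op 5: place BN@(1,1)
Op 6: place BR@(2,5)
Op 7: place BQ@(1,2)
Op 8: remove (1,2)
Per-piece attacks for B:
  BR@(0,1): attacks (0,2) (0,3) (0,4) (0,5) (0,0) (1,1) [ray(1,0) blocked at (1,1)]
  BN@(1,1): attacks (2,3) (3,2) (0,3) (3,0)
  BN@(2,0): attacks (3,2) (4,1) (1,2) (0,1)
  BR@(2,5): attacks (2,4) (2,3) (2,2) (3,5) (4,5) (5,5) (1,5) (0,5) [ray(0,-1) blocked at (2,2)]
  BR@(5,3): attacks (5,4) (5,5) (5,2) (5,1) (5,0) (4,3) (3,3) (2,3) (1,3) (0,3)
Union (25 distinct): (0,0) (0,1) (0,2) (0,3) (0,4) (0,5) (1,1) (1,2) (1,3) (1,5) (2,2) (2,3) (2,4) (3,0) (3,2) (3,3) (3,5) (4,1) (4,3) (4,5) (5,0) (5,1) (5,2) (5,4) (5,5)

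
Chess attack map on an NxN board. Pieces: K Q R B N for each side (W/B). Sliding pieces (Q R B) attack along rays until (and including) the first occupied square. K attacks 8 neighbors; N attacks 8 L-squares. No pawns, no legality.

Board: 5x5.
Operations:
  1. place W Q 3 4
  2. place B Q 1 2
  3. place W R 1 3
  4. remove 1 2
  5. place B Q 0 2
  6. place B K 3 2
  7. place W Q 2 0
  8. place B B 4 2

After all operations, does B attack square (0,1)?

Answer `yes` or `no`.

Op 1: place WQ@(3,4)
Op 2: place BQ@(1,2)
Op 3: place WR@(1,3)
Op 4: remove (1,2)
Op 5: place BQ@(0,2)
Op 6: place BK@(3,2)
Op 7: place WQ@(2,0)
Op 8: place BB@(4,2)
Per-piece attacks for B:
  BQ@(0,2): attacks (0,3) (0,4) (0,1) (0,0) (1,2) (2,2) (3,2) (1,3) (1,1) (2,0) [ray(1,0) blocked at (3,2); ray(1,1) blocked at (1,3); ray(1,-1) blocked at (2,0)]
  BK@(3,2): attacks (3,3) (3,1) (4,2) (2,2) (4,3) (4,1) (2,3) (2,1)
  BB@(4,2): attacks (3,3) (2,4) (3,1) (2,0) [ray(-1,-1) blocked at (2,0)]
B attacks (0,1): yes

Answer: yes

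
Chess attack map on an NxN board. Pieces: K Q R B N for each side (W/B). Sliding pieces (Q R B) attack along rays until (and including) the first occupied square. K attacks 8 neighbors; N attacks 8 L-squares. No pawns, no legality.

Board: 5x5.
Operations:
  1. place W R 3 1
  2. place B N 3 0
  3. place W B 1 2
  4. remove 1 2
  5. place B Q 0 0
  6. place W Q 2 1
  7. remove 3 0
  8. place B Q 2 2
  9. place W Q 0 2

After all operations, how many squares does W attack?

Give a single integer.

Op 1: place WR@(3,1)
Op 2: place BN@(3,0)
Op 3: place WB@(1,2)
Op 4: remove (1,2)
Op 5: place BQ@(0,0)
Op 6: place WQ@(2,1)
Op 7: remove (3,0)
Op 8: place BQ@(2,2)
Op 9: place WQ@(0,2)
Per-piece attacks for W:
  WQ@(0,2): attacks (0,3) (0,4) (0,1) (0,0) (1,2) (2,2) (1,3) (2,4) (1,1) (2,0) [ray(0,-1) blocked at (0,0); ray(1,0) blocked at (2,2)]
  WQ@(2,1): attacks (2,2) (2,0) (3,1) (1,1) (0,1) (3,2) (4,3) (3,0) (1,2) (0,3) (1,0) [ray(0,1) blocked at (2,2); ray(1,0) blocked at (3,1)]
  WR@(3,1): attacks (3,2) (3,3) (3,4) (3,0) (4,1) (2,1) [ray(-1,0) blocked at (2,1)]
Union (19 distinct): (0,0) (0,1) (0,3) (0,4) (1,0) (1,1) (1,2) (1,3) (2,0) (2,1) (2,2) (2,4) (3,0) (3,1) (3,2) (3,3) (3,4) (4,1) (4,3)

Answer: 19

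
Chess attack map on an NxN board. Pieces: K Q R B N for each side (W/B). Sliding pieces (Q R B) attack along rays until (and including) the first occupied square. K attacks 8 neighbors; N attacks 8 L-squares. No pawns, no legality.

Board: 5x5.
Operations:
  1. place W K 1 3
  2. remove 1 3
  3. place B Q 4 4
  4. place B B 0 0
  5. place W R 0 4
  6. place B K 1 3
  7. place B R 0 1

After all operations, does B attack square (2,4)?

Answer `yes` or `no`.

Answer: yes

Derivation:
Op 1: place WK@(1,3)
Op 2: remove (1,3)
Op 3: place BQ@(4,4)
Op 4: place BB@(0,0)
Op 5: place WR@(0,4)
Op 6: place BK@(1,3)
Op 7: place BR@(0,1)
Per-piece attacks for B:
  BB@(0,0): attacks (1,1) (2,2) (3,3) (4,4) [ray(1,1) blocked at (4,4)]
  BR@(0,1): attacks (0,2) (0,3) (0,4) (0,0) (1,1) (2,1) (3,1) (4,1) [ray(0,1) blocked at (0,4); ray(0,-1) blocked at (0,0)]
  BK@(1,3): attacks (1,4) (1,2) (2,3) (0,3) (2,4) (2,2) (0,4) (0,2)
  BQ@(4,4): attacks (4,3) (4,2) (4,1) (4,0) (3,4) (2,4) (1,4) (0,4) (3,3) (2,2) (1,1) (0,0) [ray(-1,0) blocked at (0,4); ray(-1,-1) blocked at (0,0)]
B attacks (2,4): yes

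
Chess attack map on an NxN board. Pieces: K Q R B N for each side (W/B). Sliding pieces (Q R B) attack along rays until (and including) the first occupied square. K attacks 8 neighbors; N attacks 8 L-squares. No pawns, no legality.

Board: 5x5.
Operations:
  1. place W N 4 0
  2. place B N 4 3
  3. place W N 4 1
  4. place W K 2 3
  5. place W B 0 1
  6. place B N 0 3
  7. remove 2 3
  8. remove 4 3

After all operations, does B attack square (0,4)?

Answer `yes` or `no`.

Answer: no

Derivation:
Op 1: place WN@(4,0)
Op 2: place BN@(4,3)
Op 3: place WN@(4,1)
Op 4: place WK@(2,3)
Op 5: place WB@(0,1)
Op 6: place BN@(0,3)
Op 7: remove (2,3)
Op 8: remove (4,3)
Per-piece attacks for B:
  BN@(0,3): attacks (2,4) (1,1) (2,2)
B attacks (0,4): no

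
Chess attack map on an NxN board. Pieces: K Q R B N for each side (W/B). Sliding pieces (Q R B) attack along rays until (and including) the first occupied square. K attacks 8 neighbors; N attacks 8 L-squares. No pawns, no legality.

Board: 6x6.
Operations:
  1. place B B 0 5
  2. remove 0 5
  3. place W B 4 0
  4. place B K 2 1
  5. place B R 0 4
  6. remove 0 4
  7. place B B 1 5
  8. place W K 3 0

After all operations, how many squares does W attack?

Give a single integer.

Answer: 9

Derivation:
Op 1: place BB@(0,5)
Op 2: remove (0,5)
Op 3: place WB@(4,0)
Op 4: place BK@(2,1)
Op 5: place BR@(0,4)
Op 6: remove (0,4)
Op 7: place BB@(1,5)
Op 8: place WK@(3,0)
Per-piece attacks for W:
  WK@(3,0): attacks (3,1) (4,0) (2,0) (4,1) (2,1)
  WB@(4,0): attacks (5,1) (3,1) (2,2) (1,3) (0,4)
Union (9 distinct): (0,4) (1,3) (2,0) (2,1) (2,2) (3,1) (4,0) (4,1) (5,1)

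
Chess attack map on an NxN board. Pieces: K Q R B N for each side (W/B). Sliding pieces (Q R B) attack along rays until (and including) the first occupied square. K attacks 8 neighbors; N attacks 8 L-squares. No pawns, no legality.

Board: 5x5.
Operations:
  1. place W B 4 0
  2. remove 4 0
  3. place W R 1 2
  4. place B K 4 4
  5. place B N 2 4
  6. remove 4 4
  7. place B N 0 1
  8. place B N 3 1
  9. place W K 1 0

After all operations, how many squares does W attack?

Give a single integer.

Op 1: place WB@(4,0)
Op 2: remove (4,0)
Op 3: place WR@(1,2)
Op 4: place BK@(4,4)
Op 5: place BN@(2,4)
Op 6: remove (4,4)
Op 7: place BN@(0,1)
Op 8: place BN@(3,1)
Op 9: place WK@(1,0)
Per-piece attacks for W:
  WK@(1,0): attacks (1,1) (2,0) (0,0) (2,1) (0,1)
  WR@(1,2): attacks (1,3) (1,4) (1,1) (1,0) (2,2) (3,2) (4,2) (0,2) [ray(0,-1) blocked at (1,0)]
Union (12 distinct): (0,0) (0,1) (0,2) (1,0) (1,1) (1,3) (1,4) (2,0) (2,1) (2,2) (3,2) (4,2)

Answer: 12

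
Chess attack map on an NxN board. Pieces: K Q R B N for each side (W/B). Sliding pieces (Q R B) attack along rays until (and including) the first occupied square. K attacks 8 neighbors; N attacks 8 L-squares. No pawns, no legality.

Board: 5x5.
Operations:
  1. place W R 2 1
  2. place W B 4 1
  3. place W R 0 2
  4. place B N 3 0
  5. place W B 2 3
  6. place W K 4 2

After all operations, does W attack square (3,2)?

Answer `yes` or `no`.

Op 1: place WR@(2,1)
Op 2: place WB@(4,1)
Op 3: place WR@(0,2)
Op 4: place BN@(3,0)
Op 5: place WB@(2,3)
Op 6: place WK@(4,2)
Per-piece attacks for W:
  WR@(0,2): attacks (0,3) (0,4) (0,1) (0,0) (1,2) (2,2) (3,2) (4,2) [ray(1,0) blocked at (4,2)]
  WR@(2,1): attacks (2,2) (2,3) (2,0) (3,1) (4,1) (1,1) (0,1) [ray(0,1) blocked at (2,3); ray(1,0) blocked at (4,1)]
  WB@(2,3): attacks (3,4) (3,2) (4,1) (1,4) (1,2) (0,1) [ray(1,-1) blocked at (4,1)]
  WB@(4,1): attacks (3,2) (2,3) (3,0) [ray(-1,1) blocked at (2,3); ray(-1,-1) blocked at (3,0)]
  WK@(4,2): attacks (4,3) (4,1) (3,2) (3,3) (3,1)
W attacks (3,2): yes

Answer: yes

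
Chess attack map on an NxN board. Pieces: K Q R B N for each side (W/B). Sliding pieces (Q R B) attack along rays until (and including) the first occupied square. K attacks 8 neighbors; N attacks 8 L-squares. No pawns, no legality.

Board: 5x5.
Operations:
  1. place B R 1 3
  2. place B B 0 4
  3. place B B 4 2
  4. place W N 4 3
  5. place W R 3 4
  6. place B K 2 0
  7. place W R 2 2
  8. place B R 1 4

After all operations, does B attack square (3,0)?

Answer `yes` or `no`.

Op 1: place BR@(1,3)
Op 2: place BB@(0,4)
Op 3: place BB@(4,2)
Op 4: place WN@(4,3)
Op 5: place WR@(3,4)
Op 6: place BK@(2,0)
Op 7: place WR@(2,2)
Op 8: place BR@(1,4)
Per-piece attacks for B:
  BB@(0,4): attacks (1,3) [ray(1,-1) blocked at (1,3)]
  BR@(1,3): attacks (1,4) (1,2) (1,1) (1,0) (2,3) (3,3) (4,3) (0,3) [ray(0,1) blocked at (1,4); ray(1,0) blocked at (4,3)]
  BR@(1,4): attacks (1,3) (2,4) (3,4) (0,4) [ray(0,-1) blocked at (1,3); ray(1,0) blocked at (3,4); ray(-1,0) blocked at (0,4)]
  BK@(2,0): attacks (2,1) (3,0) (1,0) (3,1) (1,1)
  BB@(4,2): attacks (3,3) (2,4) (3,1) (2,0) [ray(-1,-1) blocked at (2,0)]
B attacks (3,0): yes

Answer: yes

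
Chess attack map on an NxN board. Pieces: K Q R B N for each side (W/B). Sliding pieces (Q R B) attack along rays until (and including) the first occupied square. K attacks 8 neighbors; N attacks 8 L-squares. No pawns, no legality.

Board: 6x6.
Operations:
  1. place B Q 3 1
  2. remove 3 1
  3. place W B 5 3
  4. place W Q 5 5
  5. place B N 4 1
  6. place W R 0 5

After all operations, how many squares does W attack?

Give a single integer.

Answer: 20

Derivation:
Op 1: place BQ@(3,1)
Op 2: remove (3,1)
Op 3: place WB@(5,3)
Op 4: place WQ@(5,5)
Op 5: place BN@(4,1)
Op 6: place WR@(0,5)
Per-piece attacks for W:
  WR@(0,5): attacks (0,4) (0,3) (0,2) (0,1) (0,0) (1,5) (2,5) (3,5) (4,5) (5,5) [ray(1,0) blocked at (5,5)]
  WB@(5,3): attacks (4,4) (3,5) (4,2) (3,1) (2,0)
  WQ@(5,5): attacks (5,4) (5,3) (4,5) (3,5) (2,5) (1,5) (0,5) (4,4) (3,3) (2,2) (1,1) (0,0) [ray(0,-1) blocked at (5,3); ray(-1,0) blocked at (0,5)]
Union (20 distinct): (0,0) (0,1) (0,2) (0,3) (0,4) (0,5) (1,1) (1,5) (2,0) (2,2) (2,5) (3,1) (3,3) (3,5) (4,2) (4,4) (4,5) (5,3) (5,4) (5,5)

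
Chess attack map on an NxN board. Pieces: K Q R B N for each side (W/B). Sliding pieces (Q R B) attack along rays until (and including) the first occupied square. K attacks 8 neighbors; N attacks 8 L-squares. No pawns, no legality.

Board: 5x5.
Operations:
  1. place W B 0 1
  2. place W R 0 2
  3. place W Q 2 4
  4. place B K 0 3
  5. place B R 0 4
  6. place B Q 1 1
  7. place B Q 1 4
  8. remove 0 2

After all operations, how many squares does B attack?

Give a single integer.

Answer: 20

Derivation:
Op 1: place WB@(0,1)
Op 2: place WR@(0,2)
Op 3: place WQ@(2,4)
Op 4: place BK@(0,3)
Op 5: place BR@(0,4)
Op 6: place BQ@(1,1)
Op 7: place BQ@(1,4)
Op 8: remove (0,2)
Per-piece attacks for B:
  BK@(0,3): attacks (0,4) (0,2) (1,3) (1,4) (1,2)
  BR@(0,4): attacks (0,3) (1,4) [ray(0,-1) blocked at (0,3); ray(1,0) blocked at (1,4)]
  BQ@(1,1): attacks (1,2) (1,3) (1,4) (1,0) (2,1) (3,1) (4,1) (0,1) (2,2) (3,3) (4,4) (2,0) (0,2) (0,0) [ray(0,1) blocked at (1,4); ray(-1,0) blocked at (0,1)]
  BQ@(1,4): attacks (1,3) (1,2) (1,1) (2,4) (0,4) (2,3) (3,2) (4,1) (0,3) [ray(0,-1) blocked at (1,1); ray(1,0) blocked at (2,4); ray(-1,0) blocked at (0,4); ray(-1,-1) blocked at (0,3)]
Union (20 distinct): (0,0) (0,1) (0,2) (0,3) (0,4) (1,0) (1,1) (1,2) (1,3) (1,4) (2,0) (2,1) (2,2) (2,3) (2,4) (3,1) (3,2) (3,3) (4,1) (4,4)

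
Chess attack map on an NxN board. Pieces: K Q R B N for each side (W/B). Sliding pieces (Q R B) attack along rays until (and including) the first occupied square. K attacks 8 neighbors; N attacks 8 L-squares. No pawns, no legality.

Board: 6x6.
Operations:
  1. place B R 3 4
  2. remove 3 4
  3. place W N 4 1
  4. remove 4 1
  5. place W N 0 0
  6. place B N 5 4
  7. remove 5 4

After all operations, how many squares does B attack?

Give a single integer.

Op 1: place BR@(3,4)
Op 2: remove (3,4)
Op 3: place WN@(4,1)
Op 4: remove (4,1)
Op 5: place WN@(0,0)
Op 6: place BN@(5,4)
Op 7: remove (5,4)
Per-piece attacks for B:
Union (0 distinct): (none)

Answer: 0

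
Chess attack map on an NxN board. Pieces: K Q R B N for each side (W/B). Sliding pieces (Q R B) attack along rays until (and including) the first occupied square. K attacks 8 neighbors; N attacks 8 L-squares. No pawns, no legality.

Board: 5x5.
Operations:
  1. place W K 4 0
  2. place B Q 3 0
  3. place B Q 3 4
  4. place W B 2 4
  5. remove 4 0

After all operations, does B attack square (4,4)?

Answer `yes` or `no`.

Answer: yes

Derivation:
Op 1: place WK@(4,0)
Op 2: place BQ@(3,0)
Op 3: place BQ@(3,4)
Op 4: place WB@(2,4)
Op 5: remove (4,0)
Per-piece attacks for B:
  BQ@(3,0): attacks (3,1) (3,2) (3,3) (3,4) (4,0) (2,0) (1,0) (0,0) (4,1) (2,1) (1,2) (0,3) [ray(0,1) blocked at (3,4)]
  BQ@(3,4): attacks (3,3) (3,2) (3,1) (3,0) (4,4) (2,4) (4,3) (2,3) (1,2) (0,1) [ray(0,-1) blocked at (3,0); ray(-1,0) blocked at (2,4)]
B attacks (4,4): yes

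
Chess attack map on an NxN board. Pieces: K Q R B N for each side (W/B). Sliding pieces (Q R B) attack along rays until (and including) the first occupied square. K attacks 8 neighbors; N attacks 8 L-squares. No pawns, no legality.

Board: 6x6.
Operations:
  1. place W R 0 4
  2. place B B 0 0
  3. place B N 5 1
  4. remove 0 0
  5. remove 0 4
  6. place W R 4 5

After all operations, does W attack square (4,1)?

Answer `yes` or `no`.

Op 1: place WR@(0,4)
Op 2: place BB@(0,0)
Op 3: place BN@(5,1)
Op 4: remove (0,0)
Op 5: remove (0,4)
Op 6: place WR@(4,5)
Per-piece attacks for W:
  WR@(4,5): attacks (4,4) (4,3) (4,2) (4,1) (4,0) (5,5) (3,5) (2,5) (1,5) (0,5)
W attacks (4,1): yes

Answer: yes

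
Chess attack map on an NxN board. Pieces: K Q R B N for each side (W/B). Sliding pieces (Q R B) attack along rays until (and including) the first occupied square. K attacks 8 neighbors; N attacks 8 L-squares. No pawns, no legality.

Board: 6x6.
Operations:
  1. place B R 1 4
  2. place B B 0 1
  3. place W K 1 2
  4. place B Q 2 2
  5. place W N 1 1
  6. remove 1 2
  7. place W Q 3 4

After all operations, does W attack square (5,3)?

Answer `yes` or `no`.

Answer: no

Derivation:
Op 1: place BR@(1,4)
Op 2: place BB@(0,1)
Op 3: place WK@(1,2)
Op 4: place BQ@(2,2)
Op 5: place WN@(1,1)
Op 6: remove (1,2)
Op 7: place WQ@(3,4)
Per-piece attacks for W:
  WN@(1,1): attacks (2,3) (3,2) (0,3) (3,0)
  WQ@(3,4): attacks (3,5) (3,3) (3,2) (3,1) (3,0) (4,4) (5,4) (2,4) (1,4) (4,5) (4,3) (5,2) (2,5) (2,3) (1,2) (0,1) [ray(-1,0) blocked at (1,4); ray(-1,-1) blocked at (0,1)]
W attacks (5,3): no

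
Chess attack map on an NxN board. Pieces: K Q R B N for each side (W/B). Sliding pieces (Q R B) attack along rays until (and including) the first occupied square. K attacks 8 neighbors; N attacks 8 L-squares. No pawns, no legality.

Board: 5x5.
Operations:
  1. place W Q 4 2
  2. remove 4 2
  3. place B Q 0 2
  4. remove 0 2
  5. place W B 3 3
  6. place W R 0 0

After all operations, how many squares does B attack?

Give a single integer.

Op 1: place WQ@(4,2)
Op 2: remove (4,2)
Op 3: place BQ@(0,2)
Op 4: remove (0,2)
Op 5: place WB@(3,3)
Op 6: place WR@(0,0)
Per-piece attacks for B:
Union (0 distinct): (none)

Answer: 0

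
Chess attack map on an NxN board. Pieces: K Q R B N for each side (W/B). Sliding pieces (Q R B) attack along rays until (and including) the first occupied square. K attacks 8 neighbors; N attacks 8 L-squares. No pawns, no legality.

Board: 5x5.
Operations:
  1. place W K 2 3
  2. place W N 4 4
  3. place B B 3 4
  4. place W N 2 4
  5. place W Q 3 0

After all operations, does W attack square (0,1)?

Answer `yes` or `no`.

Op 1: place WK@(2,3)
Op 2: place WN@(4,4)
Op 3: place BB@(3,4)
Op 4: place WN@(2,4)
Op 5: place WQ@(3,0)
Per-piece attacks for W:
  WK@(2,3): attacks (2,4) (2,2) (3,3) (1,3) (3,4) (3,2) (1,4) (1,2)
  WN@(2,4): attacks (3,2) (4,3) (1,2) (0,3)
  WQ@(3,0): attacks (3,1) (3,2) (3,3) (3,4) (4,0) (2,0) (1,0) (0,0) (4,1) (2,1) (1,2) (0,3) [ray(0,1) blocked at (3,4)]
  WN@(4,4): attacks (3,2) (2,3)
W attacks (0,1): no

Answer: no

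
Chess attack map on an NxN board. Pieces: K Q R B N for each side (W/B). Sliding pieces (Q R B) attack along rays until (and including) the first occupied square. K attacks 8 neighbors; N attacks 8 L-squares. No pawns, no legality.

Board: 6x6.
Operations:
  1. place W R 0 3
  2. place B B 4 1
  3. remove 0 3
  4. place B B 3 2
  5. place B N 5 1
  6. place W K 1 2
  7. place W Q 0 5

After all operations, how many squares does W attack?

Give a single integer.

Answer: 17

Derivation:
Op 1: place WR@(0,3)
Op 2: place BB@(4,1)
Op 3: remove (0,3)
Op 4: place BB@(3,2)
Op 5: place BN@(5,1)
Op 6: place WK@(1,2)
Op 7: place WQ@(0,5)
Per-piece attacks for W:
  WQ@(0,5): attacks (0,4) (0,3) (0,2) (0,1) (0,0) (1,5) (2,5) (3,5) (4,5) (5,5) (1,4) (2,3) (3,2) [ray(1,-1) blocked at (3,2)]
  WK@(1,2): attacks (1,3) (1,1) (2,2) (0,2) (2,3) (2,1) (0,3) (0,1)
Union (17 distinct): (0,0) (0,1) (0,2) (0,3) (0,4) (1,1) (1,3) (1,4) (1,5) (2,1) (2,2) (2,3) (2,5) (3,2) (3,5) (4,5) (5,5)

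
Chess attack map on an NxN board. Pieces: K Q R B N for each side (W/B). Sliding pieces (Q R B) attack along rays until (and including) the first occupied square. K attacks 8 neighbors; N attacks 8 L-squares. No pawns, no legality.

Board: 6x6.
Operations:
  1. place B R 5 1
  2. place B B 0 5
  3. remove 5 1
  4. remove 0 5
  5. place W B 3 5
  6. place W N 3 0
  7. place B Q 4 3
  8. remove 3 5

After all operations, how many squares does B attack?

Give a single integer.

Answer: 17

Derivation:
Op 1: place BR@(5,1)
Op 2: place BB@(0,5)
Op 3: remove (5,1)
Op 4: remove (0,5)
Op 5: place WB@(3,5)
Op 6: place WN@(3,0)
Op 7: place BQ@(4,3)
Op 8: remove (3,5)
Per-piece attacks for B:
  BQ@(4,3): attacks (4,4) (4,5) (4,2) (4,1) (4,0) (5,3) (3,3) (2,3) (1,3) (0,3) (5,4) (5,2) (3,4) (2,5) (3,2) (2,1) (1,0)
Union (17 distinct): (0,3) (1,0) (1,3) (2,1) (2,3) (2,5) (3,2) (3,3) (3,4) (4,0) (4,1) (4,2) (4,4) (4,5) (5,2) (5,3) (5,4)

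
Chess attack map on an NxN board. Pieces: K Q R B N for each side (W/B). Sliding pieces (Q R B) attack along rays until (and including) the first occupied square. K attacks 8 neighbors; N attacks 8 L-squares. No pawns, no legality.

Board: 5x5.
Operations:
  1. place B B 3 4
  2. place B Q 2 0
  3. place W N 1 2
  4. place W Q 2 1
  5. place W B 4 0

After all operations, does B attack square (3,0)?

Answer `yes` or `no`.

Answer: yes

Derivation:
Op 1: place BB@(3,4)
Op 2: place BQ@(2,0)
Op 3: place WN@(1,2)
Op 4: place WQ@(2,1)
Op 5: place WB@(4,0)
Per-piece attacks for B:
  BQ@(2,0): attacks (2,1) (3,0) (4,0) (1,0) (0,0) (3,1) (4,2) (1,1) (0,2) [ray(0,1) blocked at (2,1); ray(1,0) blocked at (4,0)]
  BB@(3,4): attacks (4,3) (2,3) (1,2) [ray(-1,-1) blocked at (1,2)]
B attacks (3,0): yes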